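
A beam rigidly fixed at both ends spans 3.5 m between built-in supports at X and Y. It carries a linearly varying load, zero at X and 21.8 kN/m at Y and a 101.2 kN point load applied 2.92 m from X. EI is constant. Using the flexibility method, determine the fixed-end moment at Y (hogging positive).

M_Y = 54.21 kN·m

Release both end moments; the primary structure is a simply-supported span XY with redundants M_X and M_Y.
On the primary (simply-supported) span, the end slopes from the loading are:
  at X: triangular load, peak 21.8: 7w₀L³/(360EI) = 18.17/EI
  at Y: triangular load, peak 21.8: w₀L³/(45EI) = 20.77/EI
  at X: point load 101.2 at a = 2.92: Pab(L + b)/(6LEI) = 33.3/EI
  at Y: point load 101.2 at a = 2.92: Pab(L + a)/(6LEI) = 52.4/EI
  θ_X0 = 51.47/EI,  θ_Y0 = 73.17/EI
Flexibility coefficients: a unit moment at one end gives L/(3EI) there and L/(6EI) at the far end, so f₁₁ = f₂₂ = 1.167/EI and f₁₂ = f₂₁ = 0.5833/EI.
Compatibility — zero rotation at each built-in end:
  1.167 M_X + 0.5833 M_Y = 51.47
  0.5833 M_X + 1.167 M_Y = 73.17
Solving the pair gives M_X = 17.02 kN·m and M_Y = 54.21 kN·m (hogging).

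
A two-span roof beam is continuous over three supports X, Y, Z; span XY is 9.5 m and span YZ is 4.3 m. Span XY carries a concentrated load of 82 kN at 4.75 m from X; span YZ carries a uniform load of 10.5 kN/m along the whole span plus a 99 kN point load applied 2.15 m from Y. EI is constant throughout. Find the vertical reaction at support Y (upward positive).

Take M_Y as the redundant. Released structure: two simple spans XY and YZ with a hinge at Y.
Rotations at Y on the released spans (each span's end-slope, ×1/EI):
  span XY: point load 82 at a = 4.75: Pab(L + a)/(6LEI) = 462.5/EI
  span YZ: UDL 10.5: wL³/(24EI) = 34.78/EI
  span YZ: point load 99 at a = 2.15: Pab(L + b)/(6LEI) = 114.4/EI
  relative rotation θ_0 = (462.5 + 149.2)/EI = 611.7/EI
A unit hogging moment at Y produces rotation L₁/(3EI) + L₂/(3EI) = 4.6/EI.
Slope continuity at Y: θ_0 = M_Y·4.6/EI, so M_Y = 611.7/4.6 = 133 kN·m (hogging).
Span XY, ΣM about X with M_Y applied at Y: R_Y^{XY}·9.5 = 389.5 + 133, so R_Y^{XY} = 55 kN and R_X = 82 − 55 = 27 kN.
Span YZ, ΣM about Z: R_Y^{YZ}·4.3 = 309.9 + 133, so R_Y^{YZ} = 103 kN and R_Z = 144.2 − 103 = 41.15 kN.
R_Y = 55 + 103 = 158 kN.

R_Y = 158 kN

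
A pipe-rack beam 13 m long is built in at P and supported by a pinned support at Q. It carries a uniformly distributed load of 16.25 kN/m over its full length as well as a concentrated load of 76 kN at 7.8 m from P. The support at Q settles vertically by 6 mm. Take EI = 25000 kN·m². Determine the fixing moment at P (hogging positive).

M_P = 511.9 kN·m

Take the reaction at Q as the redundant and release it; the primary structure is a cantilever fixed at P.
Downward deflection at the released point Q due to the loads:
  UDL 16.25: wL⁴/(8EI) = 58015/EI
  point load 76 at a = 7.8: Pa²(3L − a)/(6EI) = 24044/EI
  δ_0 = 82058/EI
Tip deflection under a unit load at Q: L³/(3EI) = 732.3/EI.
With EI = 25000 kN·m²: δ_0 = 3.2823 m and δ_{QQ} = 0.029293 m/kN.
Compatibility — the beam at Q must follow the support down by 0.006 m: δ_0 − R_Q·δ_{QQ} = 0.006, so R_Q = (3.2823 − 0.006)/0.029293 = 111.8 kN.
Moment equilibrium about P: M_P = Σ(load moments about P) − R_Q·L = 1966 − 111.8×13 = 511.9 kN·m.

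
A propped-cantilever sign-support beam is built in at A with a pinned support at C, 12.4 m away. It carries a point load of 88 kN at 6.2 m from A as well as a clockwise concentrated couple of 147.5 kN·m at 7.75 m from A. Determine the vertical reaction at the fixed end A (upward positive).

R_A = 45.17 kN

Take the reaction at C as the redundant and release it; the primary structure is a cantilever fixed at A.
Deflection at C on the released cantilever, summing each load's contribution:
  point load 88 at a = 6.2: Pa²(3L − a)/(6EI) = 17477/EI
  clockwise couple 147.5 at a = 7.75: M₀a(2L − a)/(2EI) = 9745/EI
  δ_0 = 27223/EI
Tip deflection under a unit load at C: L³/(3EI) = 635.5/EI.
Compatibility at C: δ_0 − R_C·δ_{CC} = 0, so R_C = 27223/635.5 = 42.83 kN.
Vertical equilibrium: R_A = ΣP − R_C = 88 − 42.83 = 45.17 kN.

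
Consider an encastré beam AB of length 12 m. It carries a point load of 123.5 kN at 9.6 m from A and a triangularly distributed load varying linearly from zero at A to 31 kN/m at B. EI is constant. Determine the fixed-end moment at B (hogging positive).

Release both end moments; the primary structure is a simply-supported span AB with redundants M_A and M_B.
Simple-span end rotations at A and B under the given loads:
  at A: point load 123.5 at a = 9.6: Pab(L + b)/(6LEI) = 569.1/EI
  at B: point load 123.5 at a = 9.6: Pab(L + a)/(6LEI) = 853.6/EI
  at A: triangular load, peak 31: 7w₀L³/(360EI) = 1042/EI
  at B: triangular load, peak 31: w₀L³/(45EI) = 1190/EI
  θ_A0 = 1611/EI,  θ_B0 = 2044/EI
Flexibility coefficients: a unit moment at one end gives L/(3EI) there and L/(6EI) at the far end, so f₁₁ = f₂₂ = 4/EI and f₁₂ = f₂₁ = 2/EI.
Compatibility — zero rotation at each built-in end:
  4 M_A + 2 M_B = 1611
  2 M_A + 4 M_B = 2044
Solving the pair gives M_A = 196.2 kN·m and M_B = 412.9 kN·m (hogging).

M_B = 412.9 kN·m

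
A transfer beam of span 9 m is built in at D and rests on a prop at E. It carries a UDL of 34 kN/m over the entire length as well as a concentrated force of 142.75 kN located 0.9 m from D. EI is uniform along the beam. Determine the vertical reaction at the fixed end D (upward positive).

R_D = 331.9 kN

Remove the prop at E; the released (primary) structure is a cantilever built in at D.
Downward deflection at the released point E due to the loads:
  UDL 34: wL⁴/(8EI) = 27884/EI
  point load 142.75 at a = 0.9: Pa²(3L − a)/(6EI) = 503/EI
  δ_0 = 28387/EI
Tip deflection under a unit load at E: L³/(3EI) = 243/EI.
Compatibility at E: δ_0 − R_E·δ_{EE} = 0, so R_E = 28387/243 = 116.8 kN.
Vertical equilibrium: R_D = ΣP − R_E = 448.8 − 116.8 = 331.9 kN.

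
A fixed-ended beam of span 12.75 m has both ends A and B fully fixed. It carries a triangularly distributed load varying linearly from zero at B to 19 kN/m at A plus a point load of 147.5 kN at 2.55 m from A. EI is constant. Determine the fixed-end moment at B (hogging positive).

Take the two fixed-end moments M_A, M_B as redundants; the released structure is the simple span AB.
Simple-span end rotations at A and B under the given loads:
  at A: triangular load, peak 19: w₀L³/(45EI) = 875.1/EI
  at B: triangular load, peak 19: 7w₀L³/(360EI) = 765.7/EI
  at A: point load 147.5 at a = 2.55: Pab(L + b)/(6LEI) = 1151/EI
  at B: point load 147.5 at a = 2.55: Pab(L + a)/(6LEI) = 767.3/EI
  θ_A0 = 2026/EI,  θ_B0 = 1533/EI
Flexibility coefficients: a unit moment at one end gives L/(3EI) there and L/(6EI) at the far end, so f₁₁ = f₂₂ = 4.25/EI and f₁₂ = f₂₁ = 2.125/EI.
Compatibility — zero rotation at each built-in end:
  4.25 M_A + 2.125 M_B = 2026
  2.125 M_A + 4.25 M_B = 1533
Solving the pair gives M_A = 395.2 kN·m and M_B = 163.1 kN·m (hogging).

M_B = 163.1 kN·m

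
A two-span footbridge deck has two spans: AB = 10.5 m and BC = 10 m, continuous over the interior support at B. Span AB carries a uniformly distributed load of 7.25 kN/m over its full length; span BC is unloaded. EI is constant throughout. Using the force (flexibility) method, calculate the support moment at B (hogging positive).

M_B = 51.18 kN·m

Insert a hinge at B; M_B is the redundant, and each span becomes simply supported.
Discontinuity in slope at B on the released structure — sum the simple-span end rotations:
  span AB: UDL 7.25: wL³/(24EI) = 349.7/EI
  relative rotation θ_0 = (349.7 + 0)/EI = 349.7/EI
A unit hogging moment at B produces rotation L₁/(3EI) + L₂/(3EI) = 6.833/EI.
Compatibility: M_B·(L₁+L₂)/(3EI) = θ_0, giving M_B = 51.18 kN·m (hogging).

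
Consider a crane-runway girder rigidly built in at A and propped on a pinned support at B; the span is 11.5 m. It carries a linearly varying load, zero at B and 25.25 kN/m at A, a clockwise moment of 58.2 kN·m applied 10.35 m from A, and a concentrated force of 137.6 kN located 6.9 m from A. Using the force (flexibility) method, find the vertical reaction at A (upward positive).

Choose R_B as the redundant. The primary structure is the cantilever fixed at A.
Deflection at B on the released cantilever, summing each load's contribution:
  triangular load, peak 25.25 at the fixed end: w₀L⁴/(30EI) = 14721/EI
  clockwise couple 58.2 at a = 10.35: M₀a(2L − a)/(2EI) = 3810/EI
  point load 137.6 at a = 6.9: Pa²(3L − a)/(6EI) = 30135/EI
  δ_0 = 48666/EI
Tip deflection under a unit load at B: L³/(3EI) = 507/EI.
Compatibility at B: δ_0 − R_B·δ_{BB} = 0, so R_B = 48666/507 = 96 kN.
Vertical equilibrium: R_A = ΣP − R_B = 282.8 − 96 = 186.8 kN.

R_A = 186.8 kN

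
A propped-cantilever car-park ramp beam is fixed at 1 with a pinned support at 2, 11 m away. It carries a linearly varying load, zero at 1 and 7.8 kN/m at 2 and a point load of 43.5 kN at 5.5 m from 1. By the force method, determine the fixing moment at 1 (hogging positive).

M_1 = 144.8 kN·m

Choose R_2 as the redundant. The primary structure is the cantilever fixed at 1.
Downward deflection at the released point 2 due to the loads:
  triangular load, peak 7.8 at the free end: 11w₀L⁴/(120EI) = 10468/EI
  point load 43.5 at a = 5.5: Pa²(3L − a)/(6EI) = 6031/EI
  δ_0 = 16499/EI
Tip deflection under a unit load at 2: L³/(3EI) = 443.7/EI.
The prop prevents deflection at 2: R_2 = δ_0/δ_{22} = 16499/443.7 = 37.19 kN.
Moment equilibrium about 1: M_1 = Σ(load moments about 1) − R_2·L = 553.9 − 37.19×11 = 144.8 kN·m.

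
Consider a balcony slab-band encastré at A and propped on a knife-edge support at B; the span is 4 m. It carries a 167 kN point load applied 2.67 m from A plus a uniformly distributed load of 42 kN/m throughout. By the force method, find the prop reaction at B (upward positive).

Remove the prop at B; the released (primary) structure is a cantilever built in at A.
Downward deflection at the released point B due to the loads:
  point load 167 at a = 2.67: Pa²(3L − a)/(6EI) = 1851/EI
  UDL 42: wL⁴/(8EI) = 1344/EI
  δ_0 = 3195/EI
Flexibility coefficient — unit upward force at B: δ_{BB} = L³/(3EI) = 21.33/EI.
The prop prevents deflection at B: R_B = δ_0/δ_{BB} = 3195/21.33 = 149.8 kN.

R_B = 149.8 kN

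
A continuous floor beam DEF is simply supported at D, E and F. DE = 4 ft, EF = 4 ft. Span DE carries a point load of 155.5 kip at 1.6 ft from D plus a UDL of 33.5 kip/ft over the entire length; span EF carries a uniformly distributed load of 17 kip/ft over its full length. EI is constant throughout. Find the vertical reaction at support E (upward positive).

Insert a hinge at E; M_E is the redundant, and each span becomes simply supported.
Rotations at E on the released spans (each span's end-slope, ×1/EI):
  span DE: point load 155.5 at a = 1.6: Pab(L + a)/(6LEI) = 139.3/EI
  span DE: UDL 33.5: wL³/(24EI) = 89.33/EI
  span EF: UDL 17: wL³/(24EI) = 45.33/EI
  relative rotation θ_0 = (228.7 + 45.33)/EI = 274/EI
A unit hogging moment at E produces rotation L₁/(3EI) + L₂/(3EI) = 2.667/EI.
Compatibility: M_E·(L₁+L₂)/(3EI) = θ_0, giving M_E = 102.7 kip·ft (hogging).
Span DE, ΣM about D with M_E applied at E: R_E^{DE}·4 = 516.8 + 102.7, so R_E^{DE} = 154.9 kip and R_D = 289.5 − 154.9 = 134.6 kip.
Span EF, ΣM about F: R_E^{EF}·4 = 136 + 102.7, so R_E^{EF} = 59.69 kip and R_F = 68 − 59.69 = 8.313 kip.
R_E = 154.9 + 59.69 = 214.6 kip.

R_E = 214.6 kip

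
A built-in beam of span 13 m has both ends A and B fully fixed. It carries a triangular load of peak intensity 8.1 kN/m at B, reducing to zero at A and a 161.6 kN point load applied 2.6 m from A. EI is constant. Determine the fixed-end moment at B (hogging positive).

Release both end moments; the primary structure is a simply-supported span AB with redundants M_A and M_B.
On the primary (simply-supported) span, the end slopes from the loading are:
  at A: triangular load, peak 8.1: 7w₀L³/(360EI) = 346/EI
  at B: triangular load, peak 8.1: w₀L³/(45EI) = 395.5/EI
  at A: point load 161.6 at a = 2.6: Pab(L + b)/(6LEI) = 1311/EI
  at B: point load 161.6 at a = 2.6: Pab(L + a)/(6LEI) = 873.9/EI
  θ_A0 = 1657/EI,  θ_B0 = 1269/EI
Flexibility coefficients: a unit moment at one end gives L/(3EI) there and L/(6EI) at the far end, so f₁₁ = f₂₂ = 4.333/EI and f₁₂ = f₂₁ = 2.167/EI.
Compatibility — zero rotation at each built-in end:
  4.333 M_A + 2.167 M_B = 1657
  2.167 M_A + 4.333 M_B = 1269
Solving the pair gives M_A = 314.5 kN·m and M_B = 135.7 kN·m (hogging).

M_B = 135.7 kN·m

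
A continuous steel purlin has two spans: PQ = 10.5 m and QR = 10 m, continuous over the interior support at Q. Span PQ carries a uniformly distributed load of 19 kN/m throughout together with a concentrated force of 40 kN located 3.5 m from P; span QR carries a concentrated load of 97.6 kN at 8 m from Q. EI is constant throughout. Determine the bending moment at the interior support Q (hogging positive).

M_Q = 211.7 kN·m

Take M_Q as the redundant. Released structure: two simple spans PQ and QR with a hinge at Q.
End slopes at the hinge Q, treating each span as simply supported:
  span PQ: UDL 19: wL³/(24EI) = 916.5/EI
  span PQ: point load 40 at a = 3.5: Pab(L + a)/(6LEI) = 217.8/EI
  span QR: point load 97.6 at a = 8: Pab(L + b)/(6LEI) = 312.3/EI
  relative rotation θ_0 = (1134 + 312.3)/EI = 1447/EI
A unit hogging moment at Q produces rotation L₁/(3EI) + L₂/(3EI) = 6.833/EI.
Slope continuity at Q: θ_0 = M_Q·6.833/EI, so M_Q = 1447/6.833 = 211.7 kN·m (hogging).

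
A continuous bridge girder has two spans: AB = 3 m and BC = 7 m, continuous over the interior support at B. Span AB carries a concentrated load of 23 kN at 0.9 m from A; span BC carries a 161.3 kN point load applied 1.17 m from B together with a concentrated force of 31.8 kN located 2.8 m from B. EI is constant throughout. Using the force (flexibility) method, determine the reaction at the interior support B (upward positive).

Take M_B as the redundant. Released structure: two simple spans AB and BC with a hinge at B.
Rotations at B on the released spans (each span's end-slope, ×1/EI):
  span AB: point load 23 at a = 0.9: Pab(L + a)/(6LEI) = 9.418/EI
  span BC: point load 161.3 at a = 1.17: Pab(L + b)/(6LEI) = 336.1/EI
  span BC: point load 31.8 at a = 2.8: Pab(L + b)/(6LEI) = 99.72/EI
  relative rotation θ_0 = (9.418 + 435.8)/EI = 445.2/EI
A unit hogging moment at B produces rotation L₁/(3EI) + L₂/(3EI) = 3.333/EI.
Compatibility: M_B·(L₁+L₂)/(3EI) = θ_0, giving M_B = 133.6 kN·m (hogging).
Span AB, ΣM about A with M_B applied at B: R_B^{AB}·3 = 20.7 + 133.6, so R_B^{AB} = 51.42 kN and R_A = 23 − 51.42 = -28.42 kN.
Span BC, ΣM about C: R_B^{BC}·7 = 1074 + 133.6, so R_B^{BC} = 172.5 kN and R_C = 193.1 − 172.5 = 20.6 kN.
R_B = 51.42 + 172.5 = 223.9 kN.

R_B = 223.9 kN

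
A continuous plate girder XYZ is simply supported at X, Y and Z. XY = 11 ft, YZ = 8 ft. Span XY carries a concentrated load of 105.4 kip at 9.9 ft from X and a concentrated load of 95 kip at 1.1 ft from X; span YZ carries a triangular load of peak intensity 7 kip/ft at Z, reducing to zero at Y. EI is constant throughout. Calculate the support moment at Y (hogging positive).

M_Y = 98.34 kip·ft

Release continuity at Y by inserting a hinge; the redundant is the internal moment M_Y. The primary structure is two simply-supported spans XY and YZ.
Rotations at Y on the released spans (each span's end-slope, ×1/EI):
  span XY: point load 105.4 at a = 9.9: Pab(L + a)/(6LEI) = 363.5/EI
  span XY: point load 95 at a = 1.1: Pab(L + a)/(6LEI) = 189.7/EI
  span YZ: triangular load, peak 7: 7w₀L³/(360EI) = 69.69/EI
  relative rotation θ_0 = (553.1 + 69.69)/EI = 622.8/EI
A unit hogging moment at Y produces rotation L₁/(3EI) + L₂/(3EI) = 6.333/EI.
Slope continuity at Y: θ_0 = M_Y·6.333/EI, so M_Y = 622.8/6.333 = 98.34 kip·ft (hogging).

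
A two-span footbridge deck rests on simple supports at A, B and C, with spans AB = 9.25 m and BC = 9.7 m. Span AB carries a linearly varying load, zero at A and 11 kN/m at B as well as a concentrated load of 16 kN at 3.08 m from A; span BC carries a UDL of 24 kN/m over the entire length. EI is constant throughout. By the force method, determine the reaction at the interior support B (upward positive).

R_B = 194.9 kN

Release continuity at B by inserting a hinge; the redundant is the internal moment M_B. The primary structure is two simply-supported spans AB and BC.
End slopes at the hinge B, treating each span as simply supported:
  span AB: triangular load, peak 11: w₀L³/(45EI) = 193.5/EI
  span AB: point load 16 at a = 3.08: Pab(L + a)/(6LEI) = 67.55/EI
  span BC: UDL 24: wL³/(24EI) = 912.7/EI
  relative rotation θ_0 = (261 + 912.7)/EI = 1174/EI
A unit hogging moment at B produces rotation L₁/(3EI) + L₂/(3EI) = 6.317/EI.
Compatibility: M_B·(L₁+L₂)/(3EI) = θ_0, giving M_B = 185.8 kN·m (hogging).
Span AB, ΣM about A with M_B applied at B: R_B^{AB}·9.25 = 363 + 185.8, so R_B^{AB} = 59.33 kN and R_A = 66.88 − 59.33 = 7.543 kN.
Span BC, ΣM about C: R_B^{BC}·9.7 = 1129 + 185.8, so R_B^{BC} = 135.6 kN and R_C = 232.8 − 135.6 = 97.24 kN.
R_B = 59.33 + 135.6 = 194.9 kN.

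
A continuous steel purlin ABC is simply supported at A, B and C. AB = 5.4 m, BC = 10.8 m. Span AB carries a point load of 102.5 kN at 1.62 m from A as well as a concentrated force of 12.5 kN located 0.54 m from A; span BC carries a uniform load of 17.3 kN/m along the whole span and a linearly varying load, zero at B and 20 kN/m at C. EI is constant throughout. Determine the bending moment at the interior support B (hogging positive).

M_B = 285.2 kN·m

Release continuity at B by inserting a hinge; the redundant is the internal moment M_B. The primary structure is two simply-supported spans AB and BC.
End slopes at the hinge B, treating each span as simply supported:
  span AB: point load 102.5 at a = 1.62: Pab(L + a)/(6LEI) = 136/EI
  span AB: point load 12.5 at a = 0.54: Pab(L + a)/(6LEI) = 6.014/EI
  span BC: UDL 17.3: wL³/(24EI) = 908/EI
  span BC: triangular load, peak 20: 7w₀L³/(360EI) = 489.9/EI
  relative rotation θ_0 = (142 + 1398)/EI = 1540/EI
A unit hogging moment at B produces rotation L₁/(3EI) + L₂/(3EI) = 5.4/EI.
Compatibility: M_B·(L₁+L₂)/(3EI) = θ_0, giving M_B = 285.2 kN·m (hogging).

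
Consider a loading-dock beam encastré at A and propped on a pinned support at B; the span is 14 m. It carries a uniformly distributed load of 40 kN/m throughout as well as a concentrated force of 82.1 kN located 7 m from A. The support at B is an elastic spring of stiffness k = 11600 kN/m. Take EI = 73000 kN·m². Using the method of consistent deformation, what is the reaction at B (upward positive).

R_B = 234 kN

Choose R_B as the redundant. The primary structure is the cantilever fixed at A.
Free-end deflection of the primary structure under the applied loading (downward +):
  UDL 40: wL⁴/(8EI) = 192080/EI
  point load 82.1 at a = 7: Pa²(3L − a)/(6EI) = 23467/EI
  δ_0 = 215547/EI
Flexibility coefficient — unit upward force at B: δ_{BB} = L³/(3EI) = 914.7/EI.
With EI = 73000 kN·m²: δ_0 = 2.9527 m and δ_{BB} = 0.01253 m/kN.
Compatibility — the spring shortens by R_B/k under the reaction it provides: δ_0 − R_B·δ_{BB} = R_B/k. With 1/k = 0.000086 m/kN, R_B = δ_0 / (δ_{BB} + 1/k) = 2.9527 / (0.01253 + 0.000086) = 234 kN.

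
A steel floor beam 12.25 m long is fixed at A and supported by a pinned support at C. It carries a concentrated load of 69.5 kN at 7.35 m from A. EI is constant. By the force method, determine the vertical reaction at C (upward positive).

Remove the prop at C; the released (primary) structure is a cantilever built in at A.
Primary-structure tip deflection at C by superposition:
  point load 69.5 at a = 7.35: Pa²(3L − a)/(6EI) = 18397/EI
Flexibility coefficient — unit upward force at C: δ_{CC} = L³/(3EI) = 612.8/EI.
The prop prevents deflection at C: R_C = δ_0/δ_{CC} = 18397/612.8 = 30.02 kN.

R_C = 30.02 kN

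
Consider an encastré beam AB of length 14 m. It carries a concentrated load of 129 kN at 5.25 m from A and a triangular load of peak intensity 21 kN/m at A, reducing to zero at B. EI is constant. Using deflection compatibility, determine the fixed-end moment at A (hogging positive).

M_A = 470.4 kN·m

Release both end moments; the primary structure is a simply-supported span AB with redundants M_A and M_B.
End rotations of the released simple span under the applied load (×1/EI):
  at A: point load 129 at a = 5.25: Pab(L + b)/(6LEI) = 1605/EI
  at B: point load 129 at a = 5.25: Pab(L + a)/(6LEI) = 1358/EI
  at A: triangular load, peak 21: w₀L³/(45EI) = 1281/EI
  at B: triangular load, peak 21: 7w₀L³/(360EI) = 1120/EI
  θ_A0 = 2885/EI,  θ_B0 = 2478/EI
Flexibility coefficients: a unit moment at one end gives L/(3EI) there and L/(6EI) at the far end, so f₁₁ = f₂₂ = 4.667/EI and f₁₂ = f₂₁ = 2.333/EI.
Compatibility — zero rotation at each built-in end:
  4.667 M_A + 2.333 M_B = 2885
  2.333 M_A + 4.667 M_B = 2478
Solving the pair gives M_A = 470.4 kN·m and M_B = 295.9 kN·m (hogging).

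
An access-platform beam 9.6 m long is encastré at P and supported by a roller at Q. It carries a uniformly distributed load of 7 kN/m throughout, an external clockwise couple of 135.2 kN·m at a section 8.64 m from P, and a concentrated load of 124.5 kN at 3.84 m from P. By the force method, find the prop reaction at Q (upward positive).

Take the reaction at Q as the redundant and release it; the primary structure is a cantilever fixed at P.
Primary-structure tip deflection at Q by superposition:
  UDL 7: wL⁴/(8EI) = 7432/EI
  clockwise couple 135.2 at a = 8.64: M₀a(2L − a)/(2EI) = 6168/EI
  point load 124.5 at a = 3.84: Pa²(3L − a)/(6EI) = 7637/EI
  δ_0 = 21237/EI
Flexibility coefficient — unit upward force at Q: δ_{QQ} = L³/(3EI) = 294.9/EI.
Compatibility at Q: δ_0 − R_Q·δ_{QQ} = 0, so R_Q = 21237/294.9 = 72.01 kN.

R_Q = 72.01 kN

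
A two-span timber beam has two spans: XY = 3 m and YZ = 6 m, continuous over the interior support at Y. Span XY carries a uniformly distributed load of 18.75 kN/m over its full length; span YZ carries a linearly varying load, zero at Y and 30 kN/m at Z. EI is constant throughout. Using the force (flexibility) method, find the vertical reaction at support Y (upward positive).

R_Y = 82.64 kN

Insert a hinge at Y; M_Y is the redundant, and each span becomes simply supported.
End slopes at the hinge Y, treating each span as simply supported:
  span XY: UDL 18.75: wL³/(24EI) = 21.09/EI
  span YZ: triangular load, peak 30: 7w₀L³/(360EI) = 126/EI
  relative rotation θ_0 = (21.09 + 126)/EI = 147.1/EI
A unit hogging moment at Y produces rotation L₁/(3EI) + L₂/(3EI) = 3/EI.
Compatibility: M_Y·(L₁+L₂)/(3EI) = θ_0, giving M_Y = 49.03 kN·m (hogging).
Span XY, ΣM about X with M_Y applied at Y: R_Y^{XY}·3 = 84.38 + 49.03, so R_Y^{XY} = 44.47 kN and R_X = 56.25 − 44.47 = 11.78 kN.
Span YZ, ΣM about Z: R_Y^{YZ}·6 = 180 + 49.03, so R_Y^{YZ} = 38.17 kN and R_Z = 90 − 38.17 = 51.83 kN.
R_Y = 44.47 + 38.17 = 82.64 kN.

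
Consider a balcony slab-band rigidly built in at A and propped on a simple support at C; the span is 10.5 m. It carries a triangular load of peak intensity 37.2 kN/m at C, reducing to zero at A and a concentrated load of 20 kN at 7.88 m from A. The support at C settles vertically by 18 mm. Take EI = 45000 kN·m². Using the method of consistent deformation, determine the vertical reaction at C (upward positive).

R_C = 118 kN

Take the reaction at C as the redundant and release it; the primary structure is a cantilever fixed at A.
Deflection at C on the released cantilever, summing each load's contribution:
  triangular load, peak 37.2 at the free end: 11w₀L⁴/(120EI) = 41449/EI
  point load 20 at a = 7.88: Pa²(3L − a)/(6EI) = 4889/EI
  δ_0 = 46338/EI
Tip deflection under a unit load at C: L³/(3EI) = 385.9/EI.
With EI = 45000 kN·m²: δ_0 = 1.0297 m and δ_{CC} = 0.008575 m/kN.
Compatibility — the beam at C must follow the support down by 0.018 m: δ_0 − R_C·δ_{CC} = 0.018, so R_C = (1.0297 − 0.018)/0.008575 = 118 kN.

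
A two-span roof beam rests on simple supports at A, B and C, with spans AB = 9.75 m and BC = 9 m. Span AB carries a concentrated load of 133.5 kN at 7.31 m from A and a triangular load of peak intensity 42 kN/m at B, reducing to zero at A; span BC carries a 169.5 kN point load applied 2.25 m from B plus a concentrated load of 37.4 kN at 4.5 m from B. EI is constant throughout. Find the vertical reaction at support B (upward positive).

R_B = 467.9 kN

Release continuity at B by inserting a hinge; the redundant is the internal moment M_B. The primary structure is two simply-supported spans AB and BC.
Rotations at B on the released spans (each span's end-slope, ×1/EI):
  span AB: point load 133.5 at a = 7.31: Pab(L + a)/(6LEI) = 694.4/EI
  span AB: triangular load, peak 42: w₀L³/(45EI) = 865.1/EI
  span BC: point load 169.5 at a = 2.25: Pab(L + b)/(6LEI) = 750.8/EI
  span BC: point load 37.4 at a = 4.5: Pab(L + b)/(6LEI) = 189.3/EI
  relative rotation θ_0 = (1559 + 940.2)/EI = 2500/EI
A unit hogging moment at B produces rotation L₁/(3EI) + L₂/(3EI) = 6.25/EI.
Compatibility: M_B·(L₁+L₂)/(3EI) = θ_0, giving M_B = 399.9 kN·m (hogging).
Span AB, ΣM about A with M_B applied at B: R_B^{AB}·9.75 = 2307 + 399.9, so R_B^{AB} = 277.6 kN and R_A = 338.2 − 277.6 = 60.64 kN.
Span BC, ΣM about C: R_B^{BC}·9 = 1312 + 399.9, so R_B^{BC} = 190.3 kN and R_C = 206.9 − 190.3 = 16.64 kN.
R_B = 277.6 + 190.3 = 467.9 kN.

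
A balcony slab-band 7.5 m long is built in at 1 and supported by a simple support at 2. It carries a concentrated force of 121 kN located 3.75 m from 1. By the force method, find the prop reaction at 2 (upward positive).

R_2 = 37.81 kN

Release the roller at 2. Primary structure: cantilever fixed at 1.
Deflection at 2 on the released cantilever, summing each load's contribution:
  point load 121 at a = 3.75: Pa²(3L − a)/(6EI) = 5317/EI
Tip deflection under a unit load at 2: L³/(3EI) = 140.6/EI.
Compatibility at 2: δ_0 − R_2·δ_{22} = 0, so R_2 = 5317/140.6 = 37.81 kN.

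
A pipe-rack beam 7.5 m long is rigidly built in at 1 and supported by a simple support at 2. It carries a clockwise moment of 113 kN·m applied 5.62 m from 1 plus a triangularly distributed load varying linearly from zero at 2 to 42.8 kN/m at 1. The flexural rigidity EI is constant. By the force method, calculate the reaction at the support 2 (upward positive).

Take the reaction at 2 as the redundant and release it; the primary structure is a cantilever fixed at 1.
Primary-structure tip deflection at 2 by superposition:
  clockwise couple 113 at a = 5.62: M₀a(2L − a)/(2EI) = 2978/EI
  triangular load, peak 42.8 at the fixed end: w₀L⁴/(30EI) = 4514/EI
  δ_0 = 7492/EI
Flexibility coefficient — unit upward force at 2: δ_{22} = L³/(3EI) = 140.6/EI.
Compatibility at 2: δ_0 − R_2·δ_{22} = 0, so R_2 = 7492/140.6 = 53.28 kN.

R_2 = 53.28 kN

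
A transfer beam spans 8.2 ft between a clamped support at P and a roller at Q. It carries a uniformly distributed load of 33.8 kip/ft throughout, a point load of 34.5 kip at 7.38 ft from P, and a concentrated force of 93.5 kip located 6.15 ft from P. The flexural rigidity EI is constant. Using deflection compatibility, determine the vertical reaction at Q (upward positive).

Release the roller at Q. Primary structure: cantilever fixed at P.
Downward deflection at the released point Q due to the loads:
  UDL 33.8: wL⁴/(8EI) = 19102/EI
  point load 34.5 at a = 7.38: Pa²(3L − a)/(6EI) = 5393/EI
  point load 93.5 at a = 6.15: Pa²(3L − a)/(6EI) = 10874/EI
  δ_0 = 35369/EI
Flexibility coefficient — unit upward force at Q: δ_{QQ} = L³/(3EI) = 183.8/EI.
Compatibility at Q: δ_0 − R_Q·δ_{QQ} = 0, so R_Q = 35369/183.8 = 192.4 kip.

R_Q = 192.4 kip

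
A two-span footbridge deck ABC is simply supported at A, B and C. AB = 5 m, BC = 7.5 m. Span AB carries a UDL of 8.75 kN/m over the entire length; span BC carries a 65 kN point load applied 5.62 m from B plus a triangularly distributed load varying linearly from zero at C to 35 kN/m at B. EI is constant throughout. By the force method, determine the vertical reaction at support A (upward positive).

Release continuity at B by inserting a hinge; the redundant is the internal moment M_B. The primary structure is two simply-supported spans AB and BC.
Rotations at B on the released spans (each span's end-slope, ×1/EI):
  span AB: UDL 8.75: wL³/(24EI) = 45.57/EI
  span BC: point load 65 at a = 5.62: Pab(L + b)/(6LEI) = 143.2/EI
  span BC: triangular load, peak 35: w₀L³/(45EI) = 328.1/EI
  relative rotation θ_0 = (45.57 + 471.3)/EI = 516.9/EI
A unit hogging moment at B produces rotation L₁/(3EI) + L₂/(3EI) = 4.167/EI.
Slope continuity at B: θ_0 = M_B·4.167/EI, so M_B = 516.9/4.167 = 124 kN·m (hogging).
Span AB, ΣM about A with M_B applied at B: R_B^{AB}·5 = 109.4 + 124, so R_B^{AB} = 46.68 kN and R_A = 43.75 − 46.68 = -2.934 kN.

R_A = -2.934 kN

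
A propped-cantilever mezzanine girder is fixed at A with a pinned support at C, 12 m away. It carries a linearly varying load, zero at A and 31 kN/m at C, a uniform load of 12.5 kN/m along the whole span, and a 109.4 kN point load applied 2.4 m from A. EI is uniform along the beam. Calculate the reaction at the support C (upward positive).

Take the reaction at C as the redundant and release it; the primary structure is a cantilever fixed at A.
Downward deflection at the released point C due to the loads:
  triangular load, peak 31 at the free end: 11w₀L⁴/(120EI) = 58925/EI
  UDL 12.5: wL⁴/(8EI) = 32400/EI
  point load 109.4 at a = 2.4: Pa²(3L − a)/(6EI) = 3529/EI
  δ_0 = 94854/EI
Tip deflection under a unit load at C: L³/(3EI) = 576/EI.
Compatibility at C: δ_0 − R_C·δ_{CC} = 0, so R_C = 94854/576 = 164.7 kN.

R_C = 164.7 kN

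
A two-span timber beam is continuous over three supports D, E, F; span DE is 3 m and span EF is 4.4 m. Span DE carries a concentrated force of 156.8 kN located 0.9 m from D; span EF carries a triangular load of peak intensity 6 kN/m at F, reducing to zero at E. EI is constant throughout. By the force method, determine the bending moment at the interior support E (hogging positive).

Take M_E as the redundant. Released structure: two simple spans DE and EF with a hinge at E.
End slopes at the hinge E, treating each span as simply supported:
  span DE: point load 156.8 at a = 0.9: Pab(L + a)/(6LEI) = 64.21/EI
  span EF: triangular load, peak 6: 7w₀L³/(360EI) = 9.938/EI
  relative rotation θ_0 = (64.21 + 9.938)/EI = 74.15/EI
A unit hogging moment at E produces rotation L₁/(3EI) + L₂/(3EI) = 2.467/EI.
Slope continuity at E: θ_0 = M_E·2.467/EI, so M_E = 74.15/2.467 = 30.06 kN·m (hogging).

M_E = 30.06 kN·m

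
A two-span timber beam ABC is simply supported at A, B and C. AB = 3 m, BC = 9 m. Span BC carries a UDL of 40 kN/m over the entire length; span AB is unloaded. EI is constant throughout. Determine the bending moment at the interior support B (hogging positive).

M_B = 303.8 kN·m

Release continuity at B by inserting a hinge; the redundant is the internal moment M_B. The primary structure is two simply-supported spans AB and BC.
End slopes at the hinge B, treating each span as simply supported:
  span BC: UDL 40: wL³/(24EI) = 1215/EI
  relative rotation θ_0 = (0 + 1215)/EI = 1215/EI
A unit hogging moment at B produces rotation L₁/(3EI) + L₂/(3EI) = 4/EI.
Slope continuity at B: θ_0 = M_B·4/EI, so M_B = 1215/4 = 303.8 kN·m (hogging).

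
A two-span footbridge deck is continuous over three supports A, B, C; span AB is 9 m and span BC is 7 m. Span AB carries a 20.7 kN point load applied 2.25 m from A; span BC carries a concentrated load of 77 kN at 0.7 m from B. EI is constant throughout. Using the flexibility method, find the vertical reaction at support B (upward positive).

R_B = 82.71 kN

Release continuity at B by inserting a hinge; the redundant is the internal moment M_B. The primary structure is two simply-supported spans AB and BC.
Discontinuity in slope at B on the released structure — sum the simple-span end rotations:
  span AB: point load 20.7 at a = 2.25: Pab(L + a)/(6LEI) = 65.5/EI
  span BC: point load 77 at a = 0.7: Pab(L + b)/(6LEI) = 107.5/EI
  relative rotation θ_0 = (65.5 + 107.5)/EI = 173/EI
A unit hogging moment at B produces rotation L₁/(3EI) + L₂/(3EI) = 5.333/EI.
Slope continuity at B: θ_0 = M_B·5.333/EI, so M_B = 173/5.333 = 32.44 kN·m (hogging).
Span AB, ΣM about A with M_B applied at B: R_B^{AB}·9 = 46.58 + 32.44, so R_B^{AB} = 8.78 kN and R_A = 20.7 − 8.78 = 11.92 kN.
Span BC, ΣM about C: R_B^{BC}·7 = 485.1 + 32.44, so R_B^{BC} = 73.93 kN and R_C = 77 − 73.93 = 3.065 kN.
R_B = 8.78 + 73.93 = 82.71 kN.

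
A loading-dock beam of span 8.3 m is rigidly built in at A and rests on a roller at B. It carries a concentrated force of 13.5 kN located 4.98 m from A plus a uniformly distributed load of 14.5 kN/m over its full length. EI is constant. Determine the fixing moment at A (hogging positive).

Release the roller at B. Primary structure: cantilever fixed at A.
Primary-structure tip deflection at B by superposition:
  point load 13.5 at a = 4.98: Pa²(3L − a)/(6EI) = 1112/EI
  UDL 14.5: wL⁴/(8EI) = 8602/EI
  δ_0 = 9713/EI
Tip deflection under a unit load at B: L³/(3EI) = 190.6/EI.
Compatibility at B: δ_0 − R_B·δ_{BB} = 0, so R_B = 9713/190.6 = 50.96 kN.
Moment equilibrium about A: M_A = Σ(load moments about A) − R_B·L = 566.7 − 50.96×8.3 = 143.7 kN·m.

M_A = 143.7 kN·m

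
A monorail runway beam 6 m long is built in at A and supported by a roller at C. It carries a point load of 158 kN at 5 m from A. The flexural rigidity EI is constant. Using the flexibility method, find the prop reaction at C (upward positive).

R_C = 118.9 kN

Remove the prop at C; the released (primary) structure is a cantilever built in at A.
Downward deflection at the released point C due to the loads:
  point load 158 at a = 5: Pa²(3L − a)/(6EI) = 8558/EI
Tip deflection under a unit load at C: L³/(3EI) = 72/EI.
The prop prevents deflection at C: R_C = δ_0/δ_{CC} = 8558/72 = 118.9 kN.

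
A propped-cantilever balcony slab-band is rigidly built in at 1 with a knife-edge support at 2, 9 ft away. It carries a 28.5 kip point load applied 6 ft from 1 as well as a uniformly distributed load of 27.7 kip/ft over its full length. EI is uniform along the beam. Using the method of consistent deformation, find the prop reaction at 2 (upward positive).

Remove the prop at 2; the released (primary) structure is a cantilever built in at 1.
Deflection at 2 on the released cantilever, summing each load's contribution:
  point load 28.5 at a = 6: Pa²(3L − a)/(6EI) = 3591/EI
  UDL 27.7: wL⁴/(8EI) = 22717/EI
  δ_0 = 26308/EI
Flexibility coefficient — unit upward force at 2: δ_{22} = L³/(3EI) = 243/EI.
Compatibility at 2: δ_0 − R_2·δ_{22} = 0, so R_2 = 26308/243 = 108.3 kip.

R_2 = 108.3 kip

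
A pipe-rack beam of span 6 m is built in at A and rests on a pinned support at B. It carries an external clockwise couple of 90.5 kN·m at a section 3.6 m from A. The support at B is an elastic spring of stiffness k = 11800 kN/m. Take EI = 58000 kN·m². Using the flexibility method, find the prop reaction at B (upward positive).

R_B = 17.79 kN

Release the roller at B. Primary structure: cantilever fixed at A.
Downward deflection at the released point B due to the loads:
  clockwise couple 90.5 at a = 3.6: M₀a(2L − a)/(2EI) = 1368/EI
Tip deflection under a unit load at B: L³/(3EI) = 72/EI.
With EI = 58000 kN·m²: δ_0 = 0.023592 m and δ_{BB} = 0.001241 m/kN.
Compatibility — the spring shortens by R_B/k under the reaction it provides: δ_0 − R_B·δ_{BB} = R_B/k. With 1/k = 0.000085 m/kN, R_B = δ_0 / (δ_{BB} + 1/k) = 0.023592 / (0.001241 + 0.000085) = 17.79 kN.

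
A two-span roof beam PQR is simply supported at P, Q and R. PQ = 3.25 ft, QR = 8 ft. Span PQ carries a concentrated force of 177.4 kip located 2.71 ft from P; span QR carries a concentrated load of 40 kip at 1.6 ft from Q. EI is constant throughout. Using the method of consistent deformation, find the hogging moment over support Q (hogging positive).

M_Q = 53.93 kip·ft

Insert a hinge at Q; M_Q is the redundant, and each span becomes simply supported.
Rotations at Q on the released spans (each span's end-slope, ×1/EI):
  span PQ: point load 177.4 at a = 2.71: Pab(L + a)/(6LEI) = 79.35/EI
  span QR: point load 40 at a = 1.6: Pab(L + b)/(6LEI) = 122.9/EI
  relative rotation θ_0 = (79.35 + 122.9)/EI = 202.2/EI
A unit hogging moment at Q produces rotation L₁/(3EI) + L₂/(3EI) = 3.75/EI.
Compatibility: M_Q·(L₁+L₂)/(3EI) = θ_0, giving M_Q = 53.93 kip·ft (hogging).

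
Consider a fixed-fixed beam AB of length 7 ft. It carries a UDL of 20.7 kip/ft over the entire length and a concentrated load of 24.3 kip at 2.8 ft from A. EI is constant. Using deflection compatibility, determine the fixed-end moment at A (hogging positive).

M_A = 109 kip·ft

Take the two fixed-end moments M_A, M_B as redundants; the released structure is the simple span AB.
On the primary (simply-supported) span, the end slopes from the loading are:
  at A: UDL 20.7: wL³/(24EI) = 295.8/EI
  at B: UDL 20.7: wL³/(24EI) = 295.8/EI
  at A: point load 24.3 at a = 2.8: Pab(L + b)/(6LEI) = 76.2/EI
  at B: point load 24.3 at a = 2.8: Pab(L + a)/(6LEI) = 66.68/EI
  θ_A0 = 372/EI,  θ_B0 = 362.5/EI
Flexibility coefficients: a unit moment at one end gives L/(3EI) there and L/(6EI) at the far end, so f₁₁ = f₂₂ = 2.333/EI and f₁₂ = f₂₁ = 1.167/EI.
Compatibility — zero rotation at each built-in end:
  2.333 M_A + 1.167 M_B = 372
  1.167 M_A + 2.333 M_B = 362.5
Solving the pair gives M_A = 109 kip·ft and M_B = 100.9 kip·ft (hogging).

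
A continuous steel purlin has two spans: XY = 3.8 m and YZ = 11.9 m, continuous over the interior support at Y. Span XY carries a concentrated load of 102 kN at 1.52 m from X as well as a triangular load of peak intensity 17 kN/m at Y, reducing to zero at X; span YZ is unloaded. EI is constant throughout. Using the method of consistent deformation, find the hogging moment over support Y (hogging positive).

Insert a hinge at Y; M_Y is the redundant, and each span becomes simply supported.
Rotations at Y on the released spans (each span's end-slope, ×1/EI):
  span XY: point load 102 at a = 1.52: Pab(L + a)/(6LEI) = 82.48/EI
  span XY: triangular load, peak 17: w₀L³/(45EI) = 20.73/EI
  relative rotation θ_0 = (103.2 + 0)/EI = 103.2/EI
A unit hogging moment at Y produces rotation L₁/(3EI) + L₂/(3EI) = 5.233/EI.
Slope continuity at Y: θ_0 = M_Y·5.233/EI, so M_Y = 103.2/5.233 = 19.72 kN·m (hogging).

M_Y = 19.72 kN·m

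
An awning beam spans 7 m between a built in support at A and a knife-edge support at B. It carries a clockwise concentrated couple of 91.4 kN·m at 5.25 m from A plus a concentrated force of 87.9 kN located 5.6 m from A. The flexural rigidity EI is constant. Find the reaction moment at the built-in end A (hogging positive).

M_A = 21.94 kN·m

Release the roller at B. Primary structure: cantilever fixed at A.
Free-end deflection of the primary structure under the applied loading (downward +):
  clockwise couple 91.4 at a = 5.25: M₀a(2L − a)/(2EI) = 2099/EI
  point load 87.9 at a = 5.6: Pa²(3L − a)/(6EI) = 7075/EI
  δ_0 = 9174/EI
Flexibility coefficient — unit upward force at B: δ_{BB} = L³/(3EI) = 114.3/EI.
Compatibility at B: δ_0 − R_B·δ_{BB} = 0, so R_B = 9174/114.3 = 80.24 kN.
Moment equilibrium about A: M_A = Σ(load moments about A) − R_B·L = 583.6 − 80.24×7 = 21.94 kN·m.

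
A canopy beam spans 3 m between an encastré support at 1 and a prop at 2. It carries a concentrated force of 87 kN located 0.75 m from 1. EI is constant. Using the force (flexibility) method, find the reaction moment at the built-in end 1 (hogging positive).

M_1 = 42.82 kN·m

Choose R_2 as the redundant. The primary structure is the cantilever fixed at 1.
Deflection at 2 on the released cantilever, summing each load's contribution:
  point load 87 at a = 0.75: Pa²(3L − a)/(6EI) = 67.29/EI
Flexibility coefficient — unit upward force at 2: δ_{22} = L³/(3EI) = 9/EI.
Compatibility at 2: δ_0 − R_2·δ_{22} = 0, so R_2 = 67.29/9 = 7.477 kN.
Moment equilibrium about 1: M_1 = Σ(load moments about 1) − R_2·L = 65.25 − 7.477×3 = 42.82 kN·m.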